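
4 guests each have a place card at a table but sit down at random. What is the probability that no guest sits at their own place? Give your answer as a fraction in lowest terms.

There are 4! = 24 seatings.
By inclusion-exclusion, seatings with no fixed points: C(4,0)·4! − C(4,1)·3! + C(4,2)·2! − C(4,3)·1! + C(4,4)·0! = 9.
Probability = 9/24 = 3/8.

3/8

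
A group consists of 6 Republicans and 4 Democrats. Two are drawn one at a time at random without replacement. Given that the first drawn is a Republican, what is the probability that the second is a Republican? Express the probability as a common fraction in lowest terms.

After removing one Republican, 9 remain: 5 Republicans and 4 Democrats.
So the probability the next is a Republican is 5/9.

5/9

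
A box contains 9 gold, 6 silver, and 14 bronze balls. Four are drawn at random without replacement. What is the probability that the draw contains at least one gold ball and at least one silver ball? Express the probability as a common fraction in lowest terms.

There are C(29,4) = 23751 possible draws.
By inclusion-exclusion on the complements, draws missing all gold or all silver: C(20,4) + C(23,4) − C(14,4) = 4845 + 8855 − 1001 = 12699.
So draws with at least one of each: 23751 − 12699 = 11052, probability 11052/23751 = 1228/2639.

1228/2639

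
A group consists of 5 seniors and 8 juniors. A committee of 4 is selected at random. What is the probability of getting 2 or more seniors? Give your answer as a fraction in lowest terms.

73/143

There are C(13,4) = 715 ways to choose the 4.
Count the complement (fewer than 2 seniors): C(5,0)·C(8,4) + C(5,1)·C(8,3) = 70 + 280 = 350.
Probability = 1 − 350/715 = 365/715 = 73/143.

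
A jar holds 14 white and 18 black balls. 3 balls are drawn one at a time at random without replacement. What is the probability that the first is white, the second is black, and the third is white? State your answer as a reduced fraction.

273/2480

Multiply the conditional probabilities at each draw: 14/32 · 18/31 · 13/30 = 3276/29760 = 273/2480.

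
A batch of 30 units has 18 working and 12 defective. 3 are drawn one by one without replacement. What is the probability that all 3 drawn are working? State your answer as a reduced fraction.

Multiply the conditional probabilities at each draw: 18/30 · 17/29 · 16/28 = 4896/24360 = 204/1015.

204/1015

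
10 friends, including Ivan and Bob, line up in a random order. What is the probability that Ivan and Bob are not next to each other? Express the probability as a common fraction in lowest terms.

4/5

There are 10! = 3628800 arrangements.
Arrangements with Ivan and Bob adjacent: 2·9! = 725760.
So not adjacent: 3628800 − 725760 = 2903040, probability 2903040/3628800 = 4/5.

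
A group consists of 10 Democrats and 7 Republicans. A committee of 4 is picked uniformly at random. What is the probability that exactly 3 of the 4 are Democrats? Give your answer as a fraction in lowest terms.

6/17

There are C(17,4) = 2380 ways to choose 4 from 17.
Selections with exactly 3 Democrats: choose 3 of the 10 Democrats and 1 of the 7 Republicans, C(10,3)·C(7,1) = 120·7 = 840.
Probability = 840/2380 = 6/17.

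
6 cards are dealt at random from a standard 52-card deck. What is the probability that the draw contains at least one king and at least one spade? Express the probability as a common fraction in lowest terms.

There are C(52,6) = 20358520 possible draws.
By inclusion-exclusion on the complements, draws missing all kings or all spades: C(48,6) + C(39,6) − C(36,6) = 12271512 + 3262623 − 1947792 = 13586343.
So draws with at least one of each: 20358520 − 13586343 = 6772177, probability 6772177/20358520.

6772177/20358520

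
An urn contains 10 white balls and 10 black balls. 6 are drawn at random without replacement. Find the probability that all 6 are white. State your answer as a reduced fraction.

7/1292

There are C(20,6) = 38760 possible selections.
Selections with all white: C(10,6) = 210.
Probability = 210/38760 = 7/1292.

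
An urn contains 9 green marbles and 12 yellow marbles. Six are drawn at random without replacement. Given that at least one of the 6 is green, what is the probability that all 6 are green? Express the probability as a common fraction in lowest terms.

1/635

Work in counts. Selections with at least one green: C(21,6) − C(12,6) = 54264 − 924 = 53340.
Of those, selections where all 6 are green: C(9,6) = 84.
Conditional probability = 84/53340 = 1/635.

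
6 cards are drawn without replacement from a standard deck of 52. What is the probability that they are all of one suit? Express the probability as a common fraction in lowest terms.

66/195755

There are C(52,6) = 20358520 possible 6-card hands.
Hands of one suit: 4 suits × C(13,6) = 4·1716 = 6864.
Probability = 6864/20358520 = 66/195755.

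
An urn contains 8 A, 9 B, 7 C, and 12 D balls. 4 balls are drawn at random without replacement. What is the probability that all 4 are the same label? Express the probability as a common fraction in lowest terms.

There are C(36,4) = 58905 ways to draw 4 balls.
All same label: C(8,4) + C(9,4) + C(7,4) + C(12,4) = 70 + 126 + 35 + 495 = 726.
Probability = 726/58905 = 22/1785.

22/1785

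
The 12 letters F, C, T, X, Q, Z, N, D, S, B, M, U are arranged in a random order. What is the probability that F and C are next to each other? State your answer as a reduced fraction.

1/6

There are 12! = 479001600 arrangements.
Treat F and C as a block: 11! arrangements of the blocks × 2 orders within the block = 2·39916800 = 79833600.
Probability = 79833600/479001600 = 1/6.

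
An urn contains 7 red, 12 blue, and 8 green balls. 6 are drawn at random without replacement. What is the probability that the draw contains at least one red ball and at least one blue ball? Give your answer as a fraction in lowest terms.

84091/98670

There are C(27,6) = 296010 possible draws.
By inclusion-exclusion on the complements, draws missing all red or all blue: C(20,6) + C(15,6) − C(8,6) = 38760 + 5005 − 28 = 43737.
So draws with at least one of each: 296010 − 43737 = 252273, probability 252273/296010 = 84091/98670.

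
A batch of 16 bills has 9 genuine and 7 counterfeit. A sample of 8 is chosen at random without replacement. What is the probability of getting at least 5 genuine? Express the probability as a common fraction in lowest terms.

There are C(16,8) = 12870 ways to choose the 8.
Favorable selections (at least 5 genuine): C(9,5)·C(7,3) + C(9,6)·C(7,2) + C(9,7)·C(7,1) + C(9,8)·C(7,0) = 4410 + 1764 + 252 + 9 = 6435.
Probability = 6435/12870 = 1/2.

1/2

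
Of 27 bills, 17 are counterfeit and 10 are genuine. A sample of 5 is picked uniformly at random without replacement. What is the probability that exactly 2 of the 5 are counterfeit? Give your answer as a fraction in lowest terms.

There are C(27,5) = 80730 ways to choose 5 from 27.
Selections with exactly 2 counterfeit: choose 2 of the 17 counterfeit and 3 of the 10 genuine, C(17,2)·C(10,3) = 136·120 = 16320.
Probability = 16320/80730 = 544/2691.

544/2691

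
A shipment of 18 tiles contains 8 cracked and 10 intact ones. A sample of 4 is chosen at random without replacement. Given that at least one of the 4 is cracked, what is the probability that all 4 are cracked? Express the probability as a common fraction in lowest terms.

Work in counts. Selections with at least one cracked: C(18,4) − C(10,4) = 3060 − 210 = 2850.
Of those, selections where all 4 are cracked: C(8,4) = 70.
Conditional probability = 70/2850 = 7/285.

7/285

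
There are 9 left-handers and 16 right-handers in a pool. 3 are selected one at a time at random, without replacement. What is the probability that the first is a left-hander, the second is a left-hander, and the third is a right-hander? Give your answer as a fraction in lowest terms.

48/575

Multiply the conditional probabilities at each draw: 9/25 · 8/24 · 16/23 = 1152/13800 = 48/575.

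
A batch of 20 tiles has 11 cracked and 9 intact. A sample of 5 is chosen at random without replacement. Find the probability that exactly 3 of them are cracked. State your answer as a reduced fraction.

There are C(20,5) = 15504 ways to choose 5 from 20.
Selections with exactly 3 cracked: choose 3 of the 11 cracked and 2 of the 9 intact, C(11,3)·C(9,2) = 165·36 = 5940.
Probability = 5940/15504 = 495/1292.

495/1292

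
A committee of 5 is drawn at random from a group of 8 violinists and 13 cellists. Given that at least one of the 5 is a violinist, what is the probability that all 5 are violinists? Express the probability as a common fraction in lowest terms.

28/9531

Work in counts. Selections with at least one violinist: C(21,5) − C(13,5) = 20349 − 1287 = 19062.
Of those, selections where all 5 are violinists: C(8,5) = 56.
Conditional probability = 56/19062 = 28/9531.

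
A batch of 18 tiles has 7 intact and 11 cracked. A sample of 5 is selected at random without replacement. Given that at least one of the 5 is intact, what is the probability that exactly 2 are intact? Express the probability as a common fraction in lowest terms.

Work in counts. Selections with at least one intact: C(18,5) − C(11,5) = 8568 − 462 = 8106.
Of those, selections where exactly 2 are intact: C(7,2)·C(11,3) = 21·165 = 3465.
Conditional probability = 3465/8106 = 165/386.

165/386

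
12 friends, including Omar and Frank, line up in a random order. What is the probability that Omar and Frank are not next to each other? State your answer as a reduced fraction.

5/6

There are 12! = 479001600 arrangements.
Arrangements with Omar and Frank adjacent: 2·11! = 79833600.
So not adjacent: 479001600 − 79833600 = 399168000, probability 399168000/479001600 = 5/6.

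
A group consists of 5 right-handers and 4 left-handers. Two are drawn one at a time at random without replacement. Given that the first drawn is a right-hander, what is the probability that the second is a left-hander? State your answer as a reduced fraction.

After removing one right-hander, 8 remain: 4 right-handers and 4 left-handers.
So the probability the next is a left-hander is 4/8 = 1/2.

1/2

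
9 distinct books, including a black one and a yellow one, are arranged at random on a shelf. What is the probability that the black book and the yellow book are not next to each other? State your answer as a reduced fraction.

There are 9! = 362880 arrangements.
Arrangements with the black book and the yellow book adjacent: 2·8! = 80640.
So not adjacent: 362880 − 80640 = 282240, probability 282240/362880 = 7/9.

7/9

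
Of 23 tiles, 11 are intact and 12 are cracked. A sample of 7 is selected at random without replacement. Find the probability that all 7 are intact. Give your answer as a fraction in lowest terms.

10/7429

There are C(23,7) = 245157 possible selections.
Selections with all intact: C(11,7) = 330.
Probability = 330/245157 = 10/7429.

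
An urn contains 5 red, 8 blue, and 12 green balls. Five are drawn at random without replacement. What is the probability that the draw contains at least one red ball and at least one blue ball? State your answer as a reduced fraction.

There are C(25,5) = 53130 possible draws.
By inclusion-exclusion on the complements, draws missing all red or all blue: C(20,5) + C(17,5) − C(12,5) = 15504 + 6188 − 792 = 20900.
So draws with at least one of each: 53130 − 20900 = 32230, probability 32230/53130 = 293/483.

293/483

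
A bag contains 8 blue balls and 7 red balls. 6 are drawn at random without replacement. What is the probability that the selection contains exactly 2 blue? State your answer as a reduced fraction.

28/143

Total number of selections: C(15,6) = 5005.
Selections with exactly 2 blue: choose 2 of the 8 blue and 4 of the 7 red, C(8,2)·C(7,4) = 28·35 = 980.
Probability = 980/5005 = 28/143.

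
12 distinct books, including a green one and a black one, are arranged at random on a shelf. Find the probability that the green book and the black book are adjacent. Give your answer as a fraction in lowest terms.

There are 12! = 479001600 arrangements.
Treat the green book and the black book as a block: 11! arrangements of the blocks × 2 orders within the block = 2·39916800 = 79833600.
Probability = 79833600/479001600 = 1/6.

1/6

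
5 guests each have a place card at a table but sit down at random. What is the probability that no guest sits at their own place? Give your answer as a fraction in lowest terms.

There are 5! = 120 seatings.
By inclusion-exclusion, seatings with no fixed points: C(5,0)·5! − C(5,1)·4! + C(5,2)·3! − C(5,3)·2! + C(5,4)·1! − C(5,5)·0! = 44.
Probability = 44/120 = 11/30.

11/30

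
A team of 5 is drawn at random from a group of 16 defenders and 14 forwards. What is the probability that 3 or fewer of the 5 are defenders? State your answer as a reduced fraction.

619/783

There are C(30,5) = 142506 ways to choose the 5.
Count the complement (more than 3 defenders): C(16,4)·C(14,1) + C(16,5)·C(14,0) = 25480 + 4368 = 29848.
Probability = 1 − 29848/142506 = 112658/142506 = 619/783.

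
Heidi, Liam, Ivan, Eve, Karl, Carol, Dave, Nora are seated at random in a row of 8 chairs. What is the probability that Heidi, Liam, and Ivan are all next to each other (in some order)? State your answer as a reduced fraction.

There are 8! = 40320 arrangements.
Treat the three as one block: 6! placements × 3! orders within the block = 720·6 = 4320.
Probability = 4320/40320 = 3/28.

3/28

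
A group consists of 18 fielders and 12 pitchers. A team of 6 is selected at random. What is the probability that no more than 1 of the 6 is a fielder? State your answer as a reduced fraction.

1012/39585

Total selections: C(30,6) = 593775.
Favorable selections (no more than 1 fielder): C(18,0)·C(12,6) + C(18,1)·C(12,5) = 924 + 14256 = 15180.
Probability = 15180/593775 = 1012/39585.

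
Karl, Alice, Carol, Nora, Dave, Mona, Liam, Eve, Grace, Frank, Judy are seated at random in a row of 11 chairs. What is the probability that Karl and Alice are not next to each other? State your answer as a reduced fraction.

9/11

There are 11! = 39916800 arrangements.
Arrangements with Karl and Alice adjacent: 2·10! = 7257600.
So not adjacent: 39916800 − 7257600 = 32659200, probability 32659200/39916800 = 9/11.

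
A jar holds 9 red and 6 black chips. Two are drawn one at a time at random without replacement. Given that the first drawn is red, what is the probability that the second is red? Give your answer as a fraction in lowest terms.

After removing one red, 14 remain: 8 red and 6 black.
So the probability the next is red is 8/14 = 4/7.

4/7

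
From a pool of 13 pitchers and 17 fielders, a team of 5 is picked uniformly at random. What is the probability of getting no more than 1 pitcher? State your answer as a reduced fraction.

68/261

There are C(30,5) = 142506 ways to choose the 5.
Favorable selections (no more than 1 pitcher): C(13,0)·C(17,5) + C(13,1)·C(17,4) = 6188 + 30940 = 37128.
Probability = 37128/142506 = 68/261.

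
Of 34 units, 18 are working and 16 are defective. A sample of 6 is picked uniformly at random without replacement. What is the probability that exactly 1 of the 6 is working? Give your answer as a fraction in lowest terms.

9828/168113

The sample space is all 6-subsets of the 34: C(34,6) = 1344904.
Selections with exactly 1 working: choose 1 of the 18 working and 5 of the 16 defective, C(18,1)·C(16,5) = 18·4368 = 78624.
Probability = 78624/1344904 = 9828/168113.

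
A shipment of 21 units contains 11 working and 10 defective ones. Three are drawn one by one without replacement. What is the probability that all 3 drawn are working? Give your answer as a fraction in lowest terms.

33/266

Multiply the conditional probabilities at each draw: 11/21 · 10/20 · 9/19 = 990/7980 = 33/266.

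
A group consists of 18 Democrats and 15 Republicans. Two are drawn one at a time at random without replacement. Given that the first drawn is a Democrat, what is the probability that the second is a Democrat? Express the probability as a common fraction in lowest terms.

17/32

After removing one Democrat, 32 remain: 17 Democrats and 15 Republicans.
So the probability the next is a Democrat is 17/32.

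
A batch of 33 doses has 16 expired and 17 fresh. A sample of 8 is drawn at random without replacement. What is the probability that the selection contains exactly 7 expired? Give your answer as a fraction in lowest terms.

340/24273

Total number of selections: C(33,8) = 13884156.
Selections with exactly 7 expired: choose 7 of the 16 expired and 1 of the 17 fresh, C(16,7)·C(17,1) = 11440·17 = 194480.
Probability = 194480/13884156 = 340/24273.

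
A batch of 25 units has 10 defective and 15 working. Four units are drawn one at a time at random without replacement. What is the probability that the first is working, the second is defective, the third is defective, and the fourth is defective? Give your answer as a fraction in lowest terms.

9/253

Multiply the conditional probabilities at each draw: 15/25 · 10/24 · 9/23 · 8/22 = 10800/303600 = 9/253.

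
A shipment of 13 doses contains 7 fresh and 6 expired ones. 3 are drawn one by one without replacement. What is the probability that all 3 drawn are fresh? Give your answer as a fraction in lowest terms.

35/286

Multiply the conditional probabilities at each draw: 7/13 · 6/12 · 5/11 = 210/1716 = 35/286.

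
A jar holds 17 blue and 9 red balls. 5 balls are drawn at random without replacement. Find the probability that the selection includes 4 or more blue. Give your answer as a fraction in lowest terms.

There are C(26,5) = 65780 ways to choose the 5.
Favorable selections (4 or more blue): C(17,4)·C(9,1) + C(17,5)·C(9,0) = 21420 + 6188 = 27608.
Probability = 27608/65780 = 6902/16445.

6902/16445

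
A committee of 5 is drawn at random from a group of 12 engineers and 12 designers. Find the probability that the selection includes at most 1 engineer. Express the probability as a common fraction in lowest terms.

There are C(24,5) = 42504 ways to choose the 5.
Favorable selections (at most 1 engineer): C(12,0)·C(12,5) + C(12,1)·C(12,4) = 792 + 5940 = 6732.
Probability = 6732/42504 = 51/322.

51/322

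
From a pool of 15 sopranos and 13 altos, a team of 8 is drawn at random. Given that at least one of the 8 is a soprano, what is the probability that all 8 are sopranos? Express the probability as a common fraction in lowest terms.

Work in counts. Selections with at least one soprano: C(28,8) − C(13,8) = 3108105 − 1287 = 3106818.
Of those, selections where all 8 are sopranos: C(15,8) = 6435.
Conditional probability = 6435/3106818 = 5/2414.

5/2414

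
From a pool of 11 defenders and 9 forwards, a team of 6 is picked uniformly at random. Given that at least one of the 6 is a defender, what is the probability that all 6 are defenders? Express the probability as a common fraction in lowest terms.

7/586

Work in counts. Selections with at least one defender: C(20,6) − C(9,6) = 38760 − 84 = 38676.
Of those, selections where all 6 are defenders: C(11,6) = 462.
Conditional probability = 462/38676 = 7/586.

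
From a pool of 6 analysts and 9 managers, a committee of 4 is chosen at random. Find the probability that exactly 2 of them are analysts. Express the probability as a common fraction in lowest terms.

36/91

The sample space is all 4-subsets of the 15: C(15,4) = 1365.
Selections with exactly 2 analysts: choose 2 of the 6 analysts and 2 of the 9 managers, C(6,2)·C(9,2) = 15·36 = 540.
Probability = 540/1365 = 36/91.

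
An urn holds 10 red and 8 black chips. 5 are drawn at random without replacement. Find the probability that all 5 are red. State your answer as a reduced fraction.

1/34

There are C(18,5) = 8568 possible selections.
Selections with all red: C(10,5) = 252.
Probability = 252/8568 = 1/34.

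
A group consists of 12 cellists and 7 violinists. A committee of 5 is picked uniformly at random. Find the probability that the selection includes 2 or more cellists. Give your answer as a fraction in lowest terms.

1243/1292

There are C(19,5) = 11628 ways to choose the 5.
Favorable selections (2 or more cellists): C(12,2)·C(7,3) + C(12,3)·C(7,2) + C(12,4)·C(7,1) + C(12,5)·C(7,0) = 2310 + 4620 + 3465 + 792 = 11187.
Probability = 11187/11628 = 1243/1292.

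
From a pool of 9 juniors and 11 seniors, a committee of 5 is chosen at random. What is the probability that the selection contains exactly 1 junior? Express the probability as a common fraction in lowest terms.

495/2584

Total number of selections: C(20,5) = 15504.
Selections with exactly 1 junior: choose 1 of the 9 juniors and 4 of the 11 seniors, C(9,1)·C(11,4) = 9·330 = 2970.
Probability = 2970/15504 = 495/2584.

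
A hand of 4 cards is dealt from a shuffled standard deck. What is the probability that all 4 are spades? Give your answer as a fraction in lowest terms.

11/4165

There are C(52,4) = 270725 possible 4-card hands.
Hands that are all spades: C(13,4) = 715.
Probability = 715/270725 = 11/4165.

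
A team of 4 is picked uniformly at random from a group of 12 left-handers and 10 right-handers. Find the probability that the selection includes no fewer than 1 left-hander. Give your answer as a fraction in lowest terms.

203/209

Total selections: C(22,4) = 7315.
The complement is all 4 are right-handers: C(10,4) = 210.
Probability = 1 − 210/7315 = 7105/7315 = 203/209.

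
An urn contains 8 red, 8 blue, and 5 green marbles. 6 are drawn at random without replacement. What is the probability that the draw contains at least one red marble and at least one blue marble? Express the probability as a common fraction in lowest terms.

2118/2261

There are C(21,6) = 54264 possible draws.
By inclusion-exclusion on the complements, draws missing all red or all blue: C(13,6) + C(13,6) − C(5,6) = 1716 + 1716 − 0 = 3432.
So draws with at least one of each: 54264 − 3432 = 50832, probability 50832/54264 = 2118/2261.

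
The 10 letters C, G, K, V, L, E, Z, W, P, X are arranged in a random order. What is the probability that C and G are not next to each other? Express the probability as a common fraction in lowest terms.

There are 10! = 3628800 arrangements.
Arrangements with C and G adjacent: 2·9! = 725760.
So not adjacent: 3628800 − 725760 = 2903040, probability 2903040/3628800 = 4/5.

4/5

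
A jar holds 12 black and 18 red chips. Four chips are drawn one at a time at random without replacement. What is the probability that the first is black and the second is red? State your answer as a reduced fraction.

36/145

Multiply the conditional probabilities at each draw: 12/30 · 18/29 = 216/870 = 36/145.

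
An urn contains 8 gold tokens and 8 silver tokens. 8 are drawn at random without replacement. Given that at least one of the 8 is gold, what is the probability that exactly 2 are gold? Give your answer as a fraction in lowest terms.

784/12869

Work in counts. Selections with at least one gold: C(16,8) − C(8,8) = 12870 − 1 = 12869.
Of those, selections where exactly 2 are gold: C(8,2)·C(8,6) = 28·28 = 784.
Conditional probability = 784/12869.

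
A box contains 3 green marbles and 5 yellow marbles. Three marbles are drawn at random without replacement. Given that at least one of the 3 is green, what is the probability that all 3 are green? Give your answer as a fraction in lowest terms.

Work in counts. Selections with at least one green: C(8,3) − C(5,3) = 56 − 10 = 46.
Of those, selections where all 3 are green: C(3,3) = 1.
Conditional probability = 1/46.

1/46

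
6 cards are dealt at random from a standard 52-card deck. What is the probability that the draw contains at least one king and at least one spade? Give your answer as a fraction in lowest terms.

There are C(52,6) = 20358520 possible draws.
By inclusion-exclusion on the complements, draws missing all kings or all spades: C(48,6) + C(39,6) − C(36,6) = 12271512 + 3262623 − 1947792 = 13586343.
So draws with at least one of each: 20358520 − 13586343 = 6772177, probability 6772177/20358520.

6772177/20358520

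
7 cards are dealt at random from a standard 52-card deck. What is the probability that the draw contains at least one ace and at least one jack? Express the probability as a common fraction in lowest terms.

There are C(52,7) = 133784560 possible draws.
By inclusion-exclusion on the complements, draws missing all aces or all jacks: C(48,7) + C(48,7) − C(44,7) = 73629072 + 73629072 − 38320568 = 108937576.
So draws with at least one of each: 133784560 − 108937576 = 24846984, probability 24846984/133784560 = 3105873/16723070.

3105873/16723070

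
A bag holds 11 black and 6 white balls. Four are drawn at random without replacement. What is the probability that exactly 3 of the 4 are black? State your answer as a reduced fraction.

99/238

The sample space is all 4-subsets of the 17: C(17,4) = 2380.
Selections with exactly 3 black: choose 3 of the 11 black and 1 of the 6 white, C(11,3)·C(6,1) = 165·6 = 990.
Probability = 990/2380 = 99/238.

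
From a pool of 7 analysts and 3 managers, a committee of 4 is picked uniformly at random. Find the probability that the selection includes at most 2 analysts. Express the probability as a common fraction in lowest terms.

There are C(10,4) = 210 ways to choose the 4.
Favorable selections (at most 2 analysts): C(7,1)·C(3,3) + C(7,2)·C(3,2) = 7 + 63 = 70.
Probability = 70/210 = 1/3.

1/3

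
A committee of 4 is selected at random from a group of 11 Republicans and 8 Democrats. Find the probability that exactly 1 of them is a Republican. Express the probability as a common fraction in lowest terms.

Total number of selections: C(19,4) = 3876.
Selections with exactly 1 Republican: choose 1 of the 11 Republicans and 3 of the 8 Democrats, C(11,1)·C(8,3) = 11·56 = 616.
Probability = 616/3876 = 154/969.

154/969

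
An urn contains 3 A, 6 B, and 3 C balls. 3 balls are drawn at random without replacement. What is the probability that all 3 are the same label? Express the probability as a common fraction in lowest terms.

There are C(12,3) = 220 ways to draw 3 balls.
All same label: C(3,3) + C(6,3) + C(3,3) = 1 + 20 + 1 = 22.
Probability = 22/220 = 1/10.

1/10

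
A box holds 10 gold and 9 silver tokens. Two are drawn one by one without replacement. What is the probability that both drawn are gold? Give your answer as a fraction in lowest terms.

5/19

Multiply the conditional probabilities at each draw: 10/19 · 9/18 = 90/342 = 5/19.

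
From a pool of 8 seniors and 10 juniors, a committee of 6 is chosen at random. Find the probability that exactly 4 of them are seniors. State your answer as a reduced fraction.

75/442

There are C(18,6) = 18564 ways to choose 6 from 18.
Selections with exactly 4 seniors: choose 4 of the 8 seniors and 2 of the 10 juniors, C(8,4)·C(10,2) = 70·45 = 3150.
Probability = 3150/18564 = 75/442.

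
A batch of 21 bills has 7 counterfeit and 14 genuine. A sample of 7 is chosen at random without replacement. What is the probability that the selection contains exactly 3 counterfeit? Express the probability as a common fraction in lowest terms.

7007/23256

Total number of selections: C(21,7) = 116280.
Selections with exactly 3 counterfeit: choose 3 of the 7 counterfeit and 4 of the 14 genuine, C(7,3)·C(14,4) = 35·1001 = 35035.
Probability = 35035/116280 = 7007/23256.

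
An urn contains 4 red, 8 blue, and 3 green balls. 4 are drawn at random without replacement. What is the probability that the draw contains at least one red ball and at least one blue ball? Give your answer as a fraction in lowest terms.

200/273

There are C(15,4) = 1365 possible draws.
By inclusion-exclusion on the complements, draws missing all red or all blue: C(11,4) + C(7,4) − C(3,4) = 330 + 35 − 0 = 365.
So draws with at least one of each: 1365 − 365 = 1000, probability 1000/1365 = 200/273.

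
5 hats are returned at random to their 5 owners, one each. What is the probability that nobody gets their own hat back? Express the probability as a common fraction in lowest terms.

11/30

There are 5! = 120 assignments.
By inclusion-exclusion, assignments with no fixed points: C(5,0)·5! − C(5,1)·4! + C(5,2)·3! − C(5,3)·2! + C(5,4)·1! − C(5,5)·0! = 44.
Probability = 44/120 = 11/30.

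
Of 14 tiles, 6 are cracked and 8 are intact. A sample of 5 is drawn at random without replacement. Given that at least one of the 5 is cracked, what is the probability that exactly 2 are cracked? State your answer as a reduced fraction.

Work in counts. Selections with at least one cracked: C(14,5) − C(8,5) = 2002 − 56 = 1946.
Of those, selections where exactly 2 are cracked: C(6,2)·C(8,3) = 15·56 = 840.
Conditional probability = 840/1946 = 60/139.

60/139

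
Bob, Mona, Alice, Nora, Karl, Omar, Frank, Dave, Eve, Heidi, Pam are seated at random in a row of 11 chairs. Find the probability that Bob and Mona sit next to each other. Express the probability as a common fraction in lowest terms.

2/11

There are 11! = 39916800 arrangements.
Treat Bob and Mona as a block: 10! arrangements of the blocks × 2 orders within the block = 2·3628800 = 7257600.
Probability = 7257600/39916800 = 2/11.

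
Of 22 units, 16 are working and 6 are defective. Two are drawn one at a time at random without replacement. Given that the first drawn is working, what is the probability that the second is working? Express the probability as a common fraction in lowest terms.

5/7

After removing one working, 21 remain: 15 working and 6 defective.
So the probability the next is working is 15/21 = 5/7.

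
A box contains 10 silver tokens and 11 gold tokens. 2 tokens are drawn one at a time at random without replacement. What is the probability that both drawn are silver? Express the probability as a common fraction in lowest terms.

3/14

Multiply the conditional probabilities at each draw: 10/21 · 9/20 = 90/420 = 3/14.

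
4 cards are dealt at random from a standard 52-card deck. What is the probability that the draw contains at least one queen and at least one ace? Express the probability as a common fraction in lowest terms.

There are C(52,4) = 270725 possible draws.
By inclusion-exclusion on the complements, draws missing all queens or all aces: C(48,4) + C(48,4) − C(44,4) = 194580 + 194580 − 135751 = 253409.
So draws with at least one of each: 270725 − 253409 = 17316, probability 17316/270725 = 1332/20825.

1332/20825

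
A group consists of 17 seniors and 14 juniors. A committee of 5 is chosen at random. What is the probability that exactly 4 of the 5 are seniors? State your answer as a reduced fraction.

The sample space is all 5-subsets of the 31: C(31,5) = 169911.
Selections with exactly 4 seniors: choose 4 of the 17 seniors and 1 of the 14 juniors, C(17,4)·C(14,1) = 2380·14 = 33320.
Probability = 33320/169911 = 4760/24273.

4760/24273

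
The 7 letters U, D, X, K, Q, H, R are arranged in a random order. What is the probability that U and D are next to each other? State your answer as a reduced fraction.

2/7

There are 7! = 5040 arrangements.
Treat U and D as a block: 6! arrangements of the blocks × 2 orders within the block = 2·720 = 1440.
Probability = 1440/5040 = 2/7.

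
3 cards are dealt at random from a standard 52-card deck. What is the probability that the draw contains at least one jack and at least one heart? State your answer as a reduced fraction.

There are C(52,3) = 22100 possible draws.
By inclusion-exclusion on the complements, draws missing all jacks or all hearts: C(48,3) + C(39,3) − C(36,3) = 17296 + 9139 − 7140 = 19295.
So draws with at least one of each: 22100 − 19295 = 2805, probability 2805/22100 = 33/260.

33/260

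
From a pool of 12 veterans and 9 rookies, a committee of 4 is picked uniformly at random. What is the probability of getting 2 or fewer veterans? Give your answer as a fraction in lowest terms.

78/133

Total selections: C(21,4) = 5985.
Count the complement (more than 2 veterans): C(12,3)·C(9,1) + C(12,4)·C(9,0) = 1980 + 495 = 2475.
Probability = 1 − 2475/5985 = 3510/5985 = 78/133.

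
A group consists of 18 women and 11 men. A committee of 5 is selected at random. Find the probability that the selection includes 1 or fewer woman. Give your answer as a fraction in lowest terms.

Total selections: C(29,5) = 118755.
Favorable selections (1 or fewer woman): C(18,0)·C(11,5) + C(18,1)·C(11,4) = 462 + 5940 = 6402.
Probability = 6402/118755 = 2134/39585.

2134/39585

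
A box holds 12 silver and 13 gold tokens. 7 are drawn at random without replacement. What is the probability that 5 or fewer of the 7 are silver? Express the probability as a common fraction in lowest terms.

10634/10925

There are C(25,7) = 480700 ways to choose the 7.
Count the complement (more than 5 silver): C(12,6)·C(13,1) + C(12,7)·C(13,0) = 12012 + 792 = 12804.
Probability = 1 − 12804/480700 = 467896/480700 = 10634/10925.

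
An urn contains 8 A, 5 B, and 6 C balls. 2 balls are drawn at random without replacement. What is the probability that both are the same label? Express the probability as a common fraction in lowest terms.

53/171

There are C(19,2) = 171 ways to draw 2 balls.
All same label: C(8,2) + C(5,2) + C(6,2) = 28 + 10 + 15 = 53.
Probability = 53/171.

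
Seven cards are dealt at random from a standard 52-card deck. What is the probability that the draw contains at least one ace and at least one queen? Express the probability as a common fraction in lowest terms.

There are C(52,7) = 133784560 possible draws.
By inclusion-exclusion on the complements, draws missing all aces or all queens: C(48,7) + C(48,7) − C(44,7) = 73629072 + 73629072 − 38320568 = 108937576.
So draws with at least one of each: 133784560 − 108937576 = 24846984, probability 24846984/133784560 = 3105873/16723070.

3105873/16723070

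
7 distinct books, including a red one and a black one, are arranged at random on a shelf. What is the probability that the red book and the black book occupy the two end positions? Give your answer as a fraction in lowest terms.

1/21

There are 7! = 5040 arrangements.
Place the red book and the black book at the ends in 2 ways, arrange the remaining 5 in 5! = 120 ways: 2·120 = 240.
Probability = 240/5040 = 1/21.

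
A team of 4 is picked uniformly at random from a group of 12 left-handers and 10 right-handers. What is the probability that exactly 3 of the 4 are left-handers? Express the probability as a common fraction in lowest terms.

There are C(22,4) = 7315 ways to choose 4 from 22.
Selections with exactly 3 left-handers: choose 3 of the 12 left-handers and 1 of the 10 right-handers, C(12,3)·C(10,1) = 220·10 = 2200.
Probability = 2200/7315 = 40/133.

40/133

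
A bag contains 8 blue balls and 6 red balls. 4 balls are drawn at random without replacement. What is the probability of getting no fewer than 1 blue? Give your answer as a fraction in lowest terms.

986/1001

Total selections: C(14,4) = 1001.
The complement is all 4 are red: C(6,4) = 15.
Probability = 1 − 15/1001 = 986/1001.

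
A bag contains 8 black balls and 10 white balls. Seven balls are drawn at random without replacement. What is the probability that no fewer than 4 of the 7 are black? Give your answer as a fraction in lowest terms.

There are C(18,7) = 31824 ways to choose the 7.
Favorable selections (no fewer than 4 black): C(8,4)·C(10,3) + C(8,5)·C(10,2) + C(8,6)·C(10,1) + C(8,7)·C(10,0) = 8400 + 2520 + 280 + 8 = 11208.
Probability = 11208/31824 = 467/1326.

467/1326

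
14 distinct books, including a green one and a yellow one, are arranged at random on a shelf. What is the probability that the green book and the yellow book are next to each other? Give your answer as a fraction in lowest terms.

1/7

There are 14! = 87178291200 arrangements.
Treat the green book and the yellow book as a block: 13! arrangements of the blocks × 2 orders within the block = 2·6227020800 = 12454041600.
Probability = 12454041600/87178291200 = 1/7.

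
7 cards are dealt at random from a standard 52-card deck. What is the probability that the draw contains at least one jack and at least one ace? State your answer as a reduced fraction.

There are C(52,7) = 133784560 possible draws.
By inclusion-exclusion on the complements, draws missing all jacks or all aces: C(48,7) + C(48,7) − C(44,7) = 73629072 + 73629072 − 38320568 = 108937576.
So draws with at least one of each: 133784560 − 108937576 = 24846984, probability 24846984/133784560 = 3105873/16723070.

3105873/16723070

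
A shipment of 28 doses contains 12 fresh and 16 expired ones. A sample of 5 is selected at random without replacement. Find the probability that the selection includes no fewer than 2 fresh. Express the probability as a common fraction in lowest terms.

Total selections: C(28,5) = 98280.
Count the complement (fewer than 2 fresh): C(12,0)·C(16,5) + C(12,1)·C(16,4) = 4368 + 21840 = 26208.
Probability = 1 − 26208/98280 = 72072/98280 = 11/15.

11/15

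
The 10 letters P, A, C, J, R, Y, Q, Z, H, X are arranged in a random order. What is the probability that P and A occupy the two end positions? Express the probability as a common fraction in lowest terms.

There are 10! = 3628800 arrangements.
Place P and A at the ends in 2 ways, arrange the remaining 8 in 8! = 40320 ways: 2·40320 = 80640.
Probability = 80640/3628800 = 1/45.

1/45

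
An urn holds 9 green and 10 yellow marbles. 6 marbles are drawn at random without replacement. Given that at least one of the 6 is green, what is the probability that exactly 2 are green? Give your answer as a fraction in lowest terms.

Work in counts. Selections with at least one green: C(19,6) − C(10,6) = 27132 − 210 = 26922.
Of those, selections where exactly 2 are green: C(9,2)·C(10,4) = 36·210 = 7560.
Conditional probability = 7560/26922 = 180/641.

180/641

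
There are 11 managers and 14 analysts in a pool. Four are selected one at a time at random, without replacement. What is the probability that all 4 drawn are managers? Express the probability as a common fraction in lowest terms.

3/115

Multiply the conditional probabilities at each draw: 11/25 · 10/24 · 9/23 · 8/22 = 7920/303600 = 3/115.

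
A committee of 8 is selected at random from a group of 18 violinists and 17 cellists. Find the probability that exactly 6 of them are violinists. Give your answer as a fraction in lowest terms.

Total number of selections: C(35,8) = 23535820.
Selections with exactly 6 violinists: choose 6 of the 18 violinists and 2 of the 17 cellists, C(18,6)·C(17,2) = 18564·136 = 2524704.
Probability = 2524704/23535820 = 5304/49445.

5304/49445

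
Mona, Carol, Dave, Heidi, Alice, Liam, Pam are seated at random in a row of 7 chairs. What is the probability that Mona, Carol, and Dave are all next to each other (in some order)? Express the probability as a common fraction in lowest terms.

1/7

There are 7! = 5040 arrangements.
Treat the three as one block: 5! placements × 3! orders within the block = 120·6 = 720.
Probability = 720/5040 = 1/7.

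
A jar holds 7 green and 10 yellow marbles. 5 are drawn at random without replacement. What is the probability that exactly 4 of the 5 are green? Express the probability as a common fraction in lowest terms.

25/442

There are C(17,5) = 6188 ways to choose 5 from 17.
Selections with exactly 4 green: choose 4 of the 7 green and 1 of the 10 yellow, C(7,4)·C(10,1) = 35·10 = 350.
Probability = 350/6188 = 25/442.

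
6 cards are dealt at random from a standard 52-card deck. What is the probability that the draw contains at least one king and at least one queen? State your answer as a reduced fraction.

718637/5089630

There are C(52,6) = 20358520 possible draws.
By inclusion-exclusion on the complements, draws missing all kings or all queens: C(48,6) + C(48,6) − C(44,6) = 12271512 + 12271512 − 7059052 = 17483972.
So draws with at least one of each: 20358520 − 17483972 = 2874548, probability 2874548/20358520 = 718637/5089630.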